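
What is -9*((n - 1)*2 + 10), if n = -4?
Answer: 0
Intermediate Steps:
-9*((n - 1)*2 + 10) = -9*((-4 - 1)*2 + 10) = -9*(-5*2 + 10) = -9*(-10 + 10) = -9*0 = 0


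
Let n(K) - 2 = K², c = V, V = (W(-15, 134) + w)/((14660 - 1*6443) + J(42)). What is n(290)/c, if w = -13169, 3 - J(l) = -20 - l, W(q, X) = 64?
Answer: -696532764/13105 ≈ -53150.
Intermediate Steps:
J(l) = 23 + l (J(l) = 3 - (-20 - l) = 3 + (20 + l) = 23 + l)
V = -13105/8282 (V = (64 - 13169)/((14660 - 1*6443) + (23 + 42)) = -13105/((14660 - 6443) + 65) = -13105/(8217 + 65) = -13105/8282 ≈ -1.5823)
c = -13105/8282 ≈ -1.5823
n(K) = 2 + K²
n(290)/c = (2 + 290²)/(-13105/8282) = (2 + 84100)*(-8282/13105) = 84102*(-8282/13105) = -696532764/13105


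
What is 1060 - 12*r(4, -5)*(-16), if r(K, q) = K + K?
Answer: 2596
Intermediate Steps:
r(K, q) = 2*K
1060 - 12*r(4, -5)*(-16) = 1060 - 24*4*(-16) = 1060 - 12*8*(-16) = 1060 - 96*(-16) = 1060 + 1536 = 2596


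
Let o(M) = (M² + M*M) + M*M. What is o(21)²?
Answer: 1750329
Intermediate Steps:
o(M) = 3*M² (o(M) = (M² + M²) + M² = 2*M² + M² = 3*M²)
o(21)² = (3*21²)² = (3*441)² = 1323² = 1750329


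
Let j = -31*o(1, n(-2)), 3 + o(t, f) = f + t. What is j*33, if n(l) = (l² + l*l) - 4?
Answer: -2046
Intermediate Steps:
n(l) = -4 + 2*l² (n(l) = (l² + l²) - 4 = 2*l² - 4 = -4 + 2*l²)
o(t, f) = -3 + f + t (o(t, f) = -3 + (f + t) = -3 + f + t)
j = -62 (j = -31*(-3 + (-4 + 2*(-2)²) + 1) = -31*(-3 + (-4 + 2*4) + 1) = -31*(-3 + (-4 + 8) + 1) = -31*(-3 + 4 + 1) = -31*2 = -62)
j*33 = -62*33 = -2046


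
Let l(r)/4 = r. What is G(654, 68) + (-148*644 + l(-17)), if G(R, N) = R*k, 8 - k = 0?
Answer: -90148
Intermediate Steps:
k = 8 (k = 8 - 1*0 = 8 + 0 = 8)
G(R, N) = 8*R (G(R, N) = R*8 = 8*R)
l(r) = 4*r
G(654, 68) + (-148*644 + l(-17)) = 8*654 + (-148*644 + 4*(-17)) = 5232 + (-95312 - 68) = 5232 - 95380 = -90148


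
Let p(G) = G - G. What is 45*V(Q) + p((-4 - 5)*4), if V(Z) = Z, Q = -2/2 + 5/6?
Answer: -15/2 ≈ -7.5000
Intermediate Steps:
Q = -1/6 (Q = -2*1/2 + 5*(1/6) = -1 + 5/6 = -1/6 ≈ -0.16667)
p(G) = 0
45*V(Q) + p((-4 - 5)*4) = 45*(-1/6) + 0 = -15/2 + 0 = -15/2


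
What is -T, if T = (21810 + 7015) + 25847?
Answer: -54672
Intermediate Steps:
T = 54672 (T = 28825 + 25847 = 54672)
-T = -1*54672 = -54672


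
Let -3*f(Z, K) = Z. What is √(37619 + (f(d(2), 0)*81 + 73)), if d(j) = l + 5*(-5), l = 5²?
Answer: 6*√1047 ≈ 194.14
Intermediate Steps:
l = 25
d(j) = 0 (d(j) = 25 + 5*(-5) = 25 - 25 = 0)
f(Z, K) = -Z/3
√(37619 + (f(d(2), 0)*81 + 73)) = √(37619 + (-⅓*0*81 + 73)) = √(37619 + (0*81 + 73)) = √(37619 + (0 + 73)) = √(37619 + 73) = √37692 = 6*√1047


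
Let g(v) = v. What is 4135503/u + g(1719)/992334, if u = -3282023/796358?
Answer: -1089364713702522393/1085621003894 ≈ -1.0034e+6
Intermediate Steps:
u = -3282023/796358 (u = -3282023*1/796358 = -3282023/796358 ≈ -4.1213)
4135503/u + g(1719)/992334 = 4135503/(-3282023/796358) + 1719/992334 = 4135503*(-796358/3282023) + 1719*(1/992334) = -3293340898074/3282023 + 573/330778 = -1089364713702522393/1085621003894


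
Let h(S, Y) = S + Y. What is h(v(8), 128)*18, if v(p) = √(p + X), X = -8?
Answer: 2304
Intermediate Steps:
v(p) = √(-8 + p) (v(p) = √(p - 8) = √(-8 + p))
h(v(8), 128)*18 = (√(-8 + 8) + 128)*18 = (√0 + 128)*18 = (0 + 128)*18 = 128*18 = 2304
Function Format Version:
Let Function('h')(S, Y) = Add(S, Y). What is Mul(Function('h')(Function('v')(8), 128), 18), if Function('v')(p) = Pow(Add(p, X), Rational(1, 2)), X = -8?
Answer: 2304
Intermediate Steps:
Function('v')(p) = Pow(Add(-8, p), Rational(1, 2)) (Function('v')(p) = Pow(Add(p, -8), Rational(1, 2)) = Pow(Add(-8, p), Rational(1, 2)))
Mul(Function('h')(Function('v')(8), 128), 18) = Mul(Add(Pow(Add(-8, 8), Rational(1, 2)), 128), 18) = Mul(Add(Pow(0, Rational(1, 2)), 128), 18) = Mul(Add(0, 128), 18) = Mul(128, 18) = 2304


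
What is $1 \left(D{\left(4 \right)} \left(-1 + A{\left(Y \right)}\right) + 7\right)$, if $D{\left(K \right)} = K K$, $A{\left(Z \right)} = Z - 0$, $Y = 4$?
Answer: $55$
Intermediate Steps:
$A{\left(Z \right)} = Z$ ($A{\left(Z \right)} = Z + 0 = Z$)
$D{\left(K \right)} = K^{2}$
$1 \left(D{\left(4 \right)} \left(-1 + A{\left(Y \right)}\right) + 7\right) = 1 \left(4^{2} \left(-1 + 4\right) + 7\right) = 1 \left(16 \cdot 3 + 7\right) = 1 \left(48 + 7\right) = 1 \cdot 55 = 55$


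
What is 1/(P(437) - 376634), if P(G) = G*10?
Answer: -1/372264 ≈ -2.6863e-6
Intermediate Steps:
P(G) = 10*G
1/(P(437) - 376634) = 1/(10*437 - 376634) = 1/(4370 - 376634) = 1/(-372264) = -1/372264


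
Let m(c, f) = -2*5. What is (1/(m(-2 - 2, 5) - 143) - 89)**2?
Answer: 185449924/23409 ≈ 7922.2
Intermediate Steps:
m(c, f) = -10
(1/(m(-2 - 2, 5) - 143) - 89)**2 = (1/(-10 - 143) - 89)**2 = (1/(-153) - 89)**2 = (-1/153 - 89)**2 = (-13618/153)**2 = 185449924/23409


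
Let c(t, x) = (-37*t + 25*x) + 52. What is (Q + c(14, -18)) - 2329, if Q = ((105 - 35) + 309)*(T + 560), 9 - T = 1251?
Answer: -261723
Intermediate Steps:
T = -1242 (T = 9 - 1*1251 = 9 - 1251 = -1242)
c(t, x) = 52 - 37*t + 25*x
Q = -258478 (Q = ((105 - 35) + 309)*(-1242 + 560) = (70 + 309)*(-682) = 379*(-682) = -258478)
(Q + c(14, -18)) - 2329 = (-258478 + (52 - 37*14 + 25*(-18))) - 2329 = (-258478 + (52 - 518 - 450)) - 2329 = (-258478 - 916) - 2329 = -259394 - 2329 = -261723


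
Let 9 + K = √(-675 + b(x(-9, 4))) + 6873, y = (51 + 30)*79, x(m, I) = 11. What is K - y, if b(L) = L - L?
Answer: 465 + 15*I*√3 ≈ 465.0 + 25.981*I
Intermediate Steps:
b(L) = 0
y = 6399 (y = 81*79 = 6399)
K = 6864 + 15*I*√3 (K = -9 + (√(-675 + 0) + 6873) = -9 + (√(-675) + 6873) = -9 + (15*I*√3 + 6873) = -9 + (6873 + 15*I*√3) = 6864 + 15*I*√3 ≈ 6864.0 + 25.981*I)
K - y = (6864 + 15*I*√3) - 1*6399 = (6864 + 15*I*√3) - 6399 = 465 + 15*I*√3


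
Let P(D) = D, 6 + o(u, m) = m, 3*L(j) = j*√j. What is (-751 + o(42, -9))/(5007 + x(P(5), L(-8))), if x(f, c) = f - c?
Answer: -4319091/28260226 + 2298*I*√2/14130113 ≈ -0.15283 + 0.00023*I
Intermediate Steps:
L(j) = j^(3/2)/3 (L(j) = (j*√j)/3 = j^(3/2)/3)
o(u, m) = -6 + m
(-751 + o(42, -9))/(5007 + x(P(5), L(-8))) = (-751 + (-6 - 9))/(5007 + (5 - (-8)^(3/2)/3)) = (-751 - 15)/(5007 + (5 - (-16*I*√2)/3)) = -766/(5007 + (5 - (-16)*I*√2/3)) = -766/(5007 + (5 + 16*I*√2/3)) = -766/(5012 + 16*I*√2/3)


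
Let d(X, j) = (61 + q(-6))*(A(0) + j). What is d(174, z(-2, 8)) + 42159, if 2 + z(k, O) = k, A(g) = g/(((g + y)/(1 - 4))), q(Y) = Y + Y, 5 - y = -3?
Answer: 41963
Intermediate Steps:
y = 8 (y = 5 - 1*(-3) = 5 + 3 = 8)
q(Y) = 2*Y
A(g) = g/(-8/3 - g/3) (A(g) = g/(((g + 8)/(1 - 4))) = g/(((8 + g)/(-3))) = g/(((8 + g)*(-1/3))) = g/(-8/3 - g/3))
z(k, O) = -2 + k
d(X, j) = 49*j (d(X, j) = (61 + 2*(-6))*(-3*0/(8 + 0) + j) = (61 - 12)*(-3*0/8 + j) = 49*(-3*0*1/8 + j) = 49*(0 + j) = 49*j)
d(174, z(-2, 8)) + 42159 = 49*(-2 - 2) + 42159 = 49*(-4) + 42159 = -196 + 42159 = 41963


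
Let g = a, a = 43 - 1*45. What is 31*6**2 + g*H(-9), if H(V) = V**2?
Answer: 954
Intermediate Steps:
a = -2 (a = 43 - 45 = -2)
g = -2
31*6**2 + g*H(-9) = 31*6**2 - 2*(-9)**2 = 31*36 - 2*81 = 1116 - 162 = 954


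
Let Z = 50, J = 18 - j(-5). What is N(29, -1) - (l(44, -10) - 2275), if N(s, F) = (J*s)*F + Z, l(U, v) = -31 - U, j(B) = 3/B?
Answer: 9303/5 ≈ 1860.6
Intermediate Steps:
J = 93/5 (J = 18 - 3/(-5) = 18 - 3*(-1)/5 = 18 - 1*(-⅗) = 18 + ⅗ = 93/5 ≈ 18.600)
N(s, F) = 50 + 93*F*s/5 (N(s, F) = (93*s/5)*F + 50 = 93*F*s/5 + 50 = 50 + 93*F*s/5)
N(29, -1) - (l(44, -10) - 2275) = (50 + (93/5)*(-1)*29) - ((-31 - 1*44) - 2275) = (50 - 2697/5) - ((-31 - 44) - 2275) = -2447/5 - (-75 - 2275) = -2447/5 - 1*(-2350) = -2447/5 + 2350 = 9303/5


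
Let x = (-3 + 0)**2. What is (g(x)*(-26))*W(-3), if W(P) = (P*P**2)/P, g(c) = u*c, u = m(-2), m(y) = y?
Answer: 4212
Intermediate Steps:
u = -2
x = 9 (x = (-3)**2 = 9)
g(c) = -2*c
W(P) = P**2 (W(P) = P**3/P = P**2)
(g(x)*(-26))*W(-3) = (-2*9*(-26))*(-3)**2 = -18*(-26)*9 = 468*9 = 4212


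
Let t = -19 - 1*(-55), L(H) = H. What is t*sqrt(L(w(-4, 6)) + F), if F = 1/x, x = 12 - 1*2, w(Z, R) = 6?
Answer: 18*sqrt(610)/5 ≈ 88.913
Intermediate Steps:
x = 10 (x = 12 - 2 = 10)
F = 1/10 ≈ 0.10000
t = 36 (t = -19 + 55 = 36)
t*sqrt(L(w(-4, 6)) + F) = 36*sqrt(6 + 1/10) = 36*sqrt(61/10) = 36*(sqrt(610)/10) = 18*sqrt(610)/5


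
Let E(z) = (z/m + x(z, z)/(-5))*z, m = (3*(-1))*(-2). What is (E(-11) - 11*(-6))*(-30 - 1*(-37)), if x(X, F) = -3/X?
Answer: 18221/30 ≈ 607.37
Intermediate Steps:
m = 6 (m = -3*(-2) = 6)
E(z) = z*(z/6 + 3/(5*z)) (E(z) = (z/6 - 3/z/(-5))*z = (z*(⅙) - 3/z*(-⅕))*z = (z/6 + 3/(5*z))*z = z*(z/6 + 3/(5*z)))
(E(-11) - 11*(-6))*(-30 - 1*(-37)) = ((⅗ + (⅙)*(-11)²) - 11*(-6))*(-30 - 1*(-37)) = ((⅗ + (⅙)*121) + 66)*(-30 + 37) = ((⅗ + 121/6) + 66)*7 = (623/30 + 66)*7 = (2603/30)*7 = 18221/30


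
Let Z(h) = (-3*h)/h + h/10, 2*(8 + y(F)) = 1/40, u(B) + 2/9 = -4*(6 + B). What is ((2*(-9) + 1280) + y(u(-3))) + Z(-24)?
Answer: 99889/80 ≈ 1248.6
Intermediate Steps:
u(B) = -218/9 - 4*B (u(B) = -2/9 - 4*(6 + B) = -2/9 + (-24 - 4*B) = -218/9 - 4*B)
y(F) = -639/80 (y(F) = -8 + (½)/40 = -8 + (½)*(1/40) = -8 + 1/80 = -639/80)
Z(h) = -3 + h/10 (Z(h) = -3 + h*(⅒) = -3 + h/10)
((2*(-9) + 1280) + y(u(-3))) + Z(-24) = ((2*(-9) + 1280) - 639/80) + (-3 + (⅒)*(-24)) = ((-18 + 1280) - 639/80) + (-3 - 12/5) = (1262 - 639/80) - 27/5 = 100321/80 - 27/5 = 99889/80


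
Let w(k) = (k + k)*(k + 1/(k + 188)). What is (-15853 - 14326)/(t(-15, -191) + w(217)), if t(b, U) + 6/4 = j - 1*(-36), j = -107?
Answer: -24444990/76226323 ≈ -0.32069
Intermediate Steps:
t(b, U) = -145/2 (t(b, U) = -3/2 + (-107 - 1*(-36)) = -3/2 + (-107 + 36) = -3/2 - 71 = -145/2)
w(k) = 2*k*(k + 1/(188 + k)) (w(k) = (2*k)*(k + 1/(188 + k)) = 2*k*(k + 1/(188 + k)))
(-15853 - 14326)/(t(-15, -191) + w(217)) = (-15853 - 14326)/(-145/2 + 2*217*(1 + 217**2 + 188*217)/(188 + 217)) = -30179/(-145/2 + 2*217*(1 + 47089 + 40796)/405) = -30179/(-145/2 + 2*217*(1/405)*87886) = -30179/(-145/2 + 38142524/405) = -30179/76226323/810 = -30179*810/76226323 = -24444990/76226323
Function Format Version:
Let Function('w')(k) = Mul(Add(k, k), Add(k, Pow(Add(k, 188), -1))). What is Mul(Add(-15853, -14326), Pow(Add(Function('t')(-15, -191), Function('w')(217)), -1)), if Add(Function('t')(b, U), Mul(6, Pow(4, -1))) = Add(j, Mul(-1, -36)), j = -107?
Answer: Rational(-24444990, 76226323) ≈ -0.32069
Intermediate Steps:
Function('t')(b, U) = Rational(-145, 2) (Function('t')(b, U) = Add(Rational(-3, 2), Add(-107, Mul(-1, -36))) = Add(Rational(-3, 2), Add(-107, 36)) = Add(Rational(-3, 2), -71) = Rational(-145, 2))
Function('w')(k) = Mul(2, k, Add(k, Pow(Add(188, k), -1))) (Function('w')(k) = Mul(Mul(2, k), Add(k, Pow(Add(188, k), -1))) = Mul(2, k, Add(k, Pow(Add(188, k), -1))))
Mul(Add(-15853, -14326), Pow(Add(Function('t')(-15, -191), Function('w')(217)), -1)) = Mul(Add(-15853, -14326), Pow(Add(Rational(-145, 2), Mul(2, 217, Pow(Add(188, 217), -1), Add(1, Pow(217, 2), Mul(188, 217)))), -1)) = Mul(-30179, Pow(Add(Rational(-145, 2), Mul(2, 217, Pow(405, -1), Add(1, 47089, 40796))), -1)) = Mul(-30179, Pow(Add(Rational(-145, 2), Mul(2, 217, Rational(1, 405), 87886)), -1)) = Mul(-30179, Pow(Add(Rational(-145, 2), Rational(38142524, 405)), -1)) = Mul(-30179, Pow(Rational(76226323, 810), -1)) = Mul(-30179, Rational(810, 76226323)) = Rational(-24444990, 76226323)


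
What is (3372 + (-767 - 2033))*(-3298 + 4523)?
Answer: 700700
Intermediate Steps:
(3372 + (-767 - 2033))*(-3298 + 4523) = (3372 - 2800)*1225 = 572*1225 = 700700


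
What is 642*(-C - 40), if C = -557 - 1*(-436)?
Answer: 52002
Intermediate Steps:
C = -121 (C = -557 + 436 = -121)
642*(-C - 40) = 642*(-1*(-121) - 40) = 642*(121 - 40) = 642*81 = 52002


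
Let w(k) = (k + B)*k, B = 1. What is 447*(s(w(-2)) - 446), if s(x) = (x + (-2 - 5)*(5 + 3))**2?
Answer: 1104090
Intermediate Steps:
w(k) = k*(1 + k) (w(k) = (k + 1)*k = (1 + k)*k = k*(1 + k))
s(x) = (-56 + x)**2 (s(x) = (x - 7*8)**2 = (x - 56)**2 = (-56 + x)**2)
447*(s(w(-2)) - 446) = 447*((-56 - 2*(1 - 2))**2 - 446) = 447*((-56 - 2*(-1))**2 - 446) = 447*((-56 + 2)**2 - 446) = 447*((-54)**2 - 446) = 447*(2916 - 446) = 447*2470 = 1104090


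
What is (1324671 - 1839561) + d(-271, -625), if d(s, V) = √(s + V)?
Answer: -514890 + 8*I*√14 ≈ -5.1489e+5 + 29.933*I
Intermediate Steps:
d(s, V) = √(V + s)
(1324671 - 1839561) + d(-271, -625) = (1324671 - 1839561) + √(-625 - 271) = -514890 + √(-896) = -514890 + 8*I*√14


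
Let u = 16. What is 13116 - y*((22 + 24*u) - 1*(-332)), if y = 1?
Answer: 12378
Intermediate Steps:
13116 - y*((22 + 24*u) - 1*(-332)) = 13116 - ((22 + 24*16) - 1*(-332)) = 13116 - ((22 + 384) + 332) = 13116 - (406 + 332) = 13116 - 738 = 12378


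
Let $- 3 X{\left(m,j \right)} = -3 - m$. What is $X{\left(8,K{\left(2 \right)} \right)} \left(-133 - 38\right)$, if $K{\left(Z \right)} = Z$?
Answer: $-627$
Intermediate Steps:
$X{\left(m,j \right)} = 1 + \frac{m}{3}$ ($X{\left(m,j \right)} = - \frac{-3 - m}{3} = 1 + \frac{m}{3}$)
$X{\left(8,K{\left(2 \right)} \right)} \left(-133 - 38\right) = \left(1 + \frac{1}{3} \cdot 8\right) \left(-133 - 38\right) = \left(1 + \frac{8}{3}\right) \left(-133 - 38\right) = \frac{11}{3} \left(-171\right) = -627$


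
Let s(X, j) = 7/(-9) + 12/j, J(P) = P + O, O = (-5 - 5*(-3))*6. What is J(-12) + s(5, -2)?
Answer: 371/9 ≈ 41.222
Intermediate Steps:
O = 60 (O = (-5 + 15)*6 = 10*6 = 60)
J(P) = 60 + P (J(P) = P + 60 = 60 + P)
s(X, j) = -7/9 + 12/j (s(X, j) = 7*(-⅑) + 12/j = -7/9 + 12/j)
J(-12) + s(5, -2) = (60 - 12) + (-7/9 + 12/(-2)) = 48 + (-7/9 + 12*(-½)) = 48 + (-7/9 - 6) = 48 - 61/9 = 371/9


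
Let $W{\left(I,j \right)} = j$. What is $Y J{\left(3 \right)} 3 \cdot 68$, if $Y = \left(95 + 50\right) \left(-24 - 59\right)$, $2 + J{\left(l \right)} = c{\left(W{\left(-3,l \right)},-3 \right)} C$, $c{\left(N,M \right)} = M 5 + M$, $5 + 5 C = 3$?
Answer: $-12766728$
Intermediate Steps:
$C = - \frac{2}{5}$ ($C = -1 + \frac{1}{5} \cdot 3 = -1 + \frac{3}{5} = - \frac{2}{5} \approx -0.4$)
$c{\left(N,M \right)} = 6 M$ ($c{\left(N,M \right)} = 5 M + M = 6 M$)
$J{\left(l \right)} = \frac{26}{5}$ ($J{\left(l \right)} = -2 + 6 \left(-3\right) \left(- \frac{2}{5}\right) = -2 - - \frac{36}{5} = -2 + \frac{36}{5} = \frac{26}{5}$)
$Y = -12035$ ($Y = 145 \left(-83\right) = -12035$)
$Y J{\left(3 \right)} 3 \cdot 68 = \left(-12035\right) \frac{26}{5} \cdot 3 \cdot 68 = \left(-62582\right) 204 = -12766728$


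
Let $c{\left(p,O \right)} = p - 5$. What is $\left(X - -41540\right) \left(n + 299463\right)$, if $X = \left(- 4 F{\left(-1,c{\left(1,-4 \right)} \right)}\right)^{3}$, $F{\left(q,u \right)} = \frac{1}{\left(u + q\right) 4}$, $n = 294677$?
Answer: $\frac{617014508828}{25} \approx 2.4681 \cdot 10^{10}$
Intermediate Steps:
$c{\left(p,O \right)} = -5 + p$
$F{\left(q,u \right)} = \frac{1}{4 \left(q + u\right)}$ ($F{\left(q,u \right)} = \frac{1}{q + u} \frac{1}{4} = \frac{1}{4 \left(q + u\right)}$)
$X = \frac{1}{125}$ ($X = \left(- 4 \frac{1}{4 \left(-1 + \left(-5 + 1\right)\right)}\right)^{3} = \left(- 4 \frac{1}{4 \left(-1 - 4\right)}\right)^{3} = \left(- 4 \frac{1}{4 \left(-5\right)}\right)^{3} = \left(- 4 \cdot \frac{1}{4} \left(- \frac{1}{5}\right)\right)^{3} = \left(\left(-4\right) \left(- \frac{1}{20}\right)\right)^{3} = \left(\frac{1}{5}\right)^{3} = \frac{1}{125} \approx 0.008$)
$\left(X - -41540\right) \left(n + 299463\right) = \left(\frac{1}{125} - -41540\right) \left(294677 + 299463\right) = \left(\frac{1}{125} + 41540\right) 594140 = \frac{5192501}{125} \cdot 594140 = \frac{617014508828}{25}$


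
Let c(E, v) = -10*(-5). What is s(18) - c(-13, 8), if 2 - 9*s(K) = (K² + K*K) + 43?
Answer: -1139/9 ≈ -126.56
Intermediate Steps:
c(E, v) = 50
s(K) = -41/9 - 2*K²/9 (s(K) = 2/9 - ((K² + K*K) + 43)/9 = 2/9 - ((K² + K²) + 43)/9 = 2/9 - (2*K² + 43)/9 = 2/9 - (43 + 2*K²)/9 = 2/9 + (-43/9 - 2*K²/9) = -41/9 - 2*K²/9)
s(18) - c(-13, 8) = (-41/9 - 2/9*18²) - 1*50 = (-41/9 - 2/9*324) - 50 = (-41/9 - 72) - 50 = -689/9 - 50 = -1139/9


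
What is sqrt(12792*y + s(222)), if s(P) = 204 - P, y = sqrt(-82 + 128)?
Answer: sqrt(-18 + 12792*sqrt(46)) ≈ 294.52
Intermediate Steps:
y = sqrt(46) ≈ 6.7823
sqrt(12792*y + s(222)) = sqrt(12792*sqrt(46) + (204 - 1*222)) = sqrt(12792*sqrt(46) + (204 - 222)) = sqrt(12792*sqrt(46) - 18) = sqrt(-18 + 12792*sqrt(46))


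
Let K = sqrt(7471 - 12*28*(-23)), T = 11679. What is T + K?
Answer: 11679 + sqrt(15199) ≈ 11802.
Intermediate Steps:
K = sqrt(15199) (K = sqrt(7471 - 336*(-23)) = sqrt(7471 + 7728) = sqrt(15199) ≈ 123.28)
T + K = 11679 + sqrt(15199)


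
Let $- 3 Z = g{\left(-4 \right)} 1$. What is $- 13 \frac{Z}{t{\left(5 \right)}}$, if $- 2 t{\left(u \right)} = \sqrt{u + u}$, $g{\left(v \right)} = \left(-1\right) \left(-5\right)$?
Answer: $- \frac{13 \sqrt{10}}{3} \approx -13.703$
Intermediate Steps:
$g{\left(v \right)} = 5$
$t{\left(u \right)} = - \frac{\sqrt{2} \sqrt{u}}{2}$ ($t{\left(u \right)} = - \frac{\sqrt{u + u}}{2} = - \frac{\sqrt{2 u}}{2} = - \frac{\sqrt{2} \sqrt{u}}{2}$)
$Z = - \frac{5}{3}$ ($Z = - \frac{5 \cdot 1}{3} = \left(- \frac{1}{3}\right) 5 = - \frac{5}{3} \approx -1.6667$)
$- 13 \frac{Z}{t{\left(5 \right)}} = - 13 \left(- \frac{5}{3 \left(- \frac{\sqrt{2} \sqrt{5}}{2}\right)}\right) = - 13 \left(- \frac{5}{3 \left(- \frac{\sqrt{10}}{2}\right)}\right) = - 13 \left(- \frac{5 \left(- \frac{\sqrt{10}}{5}\right)}{3}\right) = - 13 \frac{\sqrt{10}}{3} = - \frac{13 \sqrt{10}}{3}$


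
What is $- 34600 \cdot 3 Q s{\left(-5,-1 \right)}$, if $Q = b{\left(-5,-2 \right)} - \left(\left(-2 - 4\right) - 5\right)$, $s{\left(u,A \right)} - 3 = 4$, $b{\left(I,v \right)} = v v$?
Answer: $-10899000$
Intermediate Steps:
$b{\left(I,v \right)} = v^{2}$
$s{\left(u,A \right)} = 7$ ($s{\left(u,A \right)} = 3 + 4 = 7$)
$Q = 15$ ($Q = \left(-2\right)^{2} - \left(\left(-2 - 4\right) - 5\right) = 4 - \left(-6 - 5\right) = 4 - -11 = 4 + 11 = 15$)
$- 34600 \cdot 3 Q s{\left(-5,-1 \right)} = - 34600 \cdot 3 \cdot 15 \cdot 7 = - 34600 \cdot 45 \cdot 7 = \left(-34600\right) 315 = -10899000$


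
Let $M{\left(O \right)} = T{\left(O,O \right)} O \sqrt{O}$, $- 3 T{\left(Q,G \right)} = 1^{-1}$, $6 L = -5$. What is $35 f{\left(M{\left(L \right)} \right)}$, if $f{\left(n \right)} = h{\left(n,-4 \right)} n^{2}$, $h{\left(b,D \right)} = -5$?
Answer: $\frac{21875}{1944} \approx 11.253$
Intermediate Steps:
$L = - \frac{5}{6}$ ($L = \frac{1}{6} \left(-5\right) = - \frac{5}{6} \approx -0.83333$)
$T{\left(Q,G \right)} = - \frac{1}{3}$ ($T{\left(Q,G \right)} = - \frac{1}{3 \cdot 1} = \left(- \frac{1}{3}\right) 1 = - \frac{1}{3}$)
$M{\left(O \right)} = - \frac{O^{\frac{3}{2}}}{3}$ ($M{\left(O \right)} = - \frac{O}{3} \sqrt{O} = - \frac{O^{\frac{3}{2}}}{3}$)
$f{\left(n \right)} = - 5 n^{2}$
$35 f{\left(M{\left(L \right)} \right)} = 35 \left(- 5 \left(- \frac{\left(- \frac{5}{6}\right)^{\frac{3}{2}}}{3}\right)^{2}\right) = 35 \left(- 5 \left(- \frac{\left(- \frac{5}{36}\right) i \sqrt{30}}{3}\right)^{2}\right) = 35 \left(- 5 \left(\frac{5 i \sqrt{30}}{108}\right)^{2}\right) = 35 \left(\left(-5\right) \left(- \frac{125}{1944}\right)\right) = 35 \cdot \frac{625}{1944} = \frac{21875}{1944}$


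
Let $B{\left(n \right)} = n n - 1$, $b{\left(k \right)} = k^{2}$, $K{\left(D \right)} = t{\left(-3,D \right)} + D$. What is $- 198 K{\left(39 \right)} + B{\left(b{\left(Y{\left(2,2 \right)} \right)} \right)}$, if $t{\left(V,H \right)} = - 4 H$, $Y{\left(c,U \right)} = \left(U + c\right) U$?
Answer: $27261$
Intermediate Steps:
$Y{\left(c,U \right)} = U \left(U + c\right)$
$K{\left(D \right)} = - 3 D$ ($K{\left(D \right)} = - 4 D + D = - 3 D$)
$B{\left(n \right)} = -1 + n^{2}$ ($B{\left(n \right)} = n^{2} - 1 = -1 + n^{2}$)
$- 198 K{\left(39 \right)} + B{\left(b{\left(Y{\left(2,2 \right)} \right)} \right)} = - 198 \left(\left(-3\right) 39\right) - \left(1 - \left(\left(2 \left(2 + 2\right)\right)^{2}\right)^{2}\right) = \left(-198\right) \left(-117\right) - \left(1 - \left(\left(2 \cdot 4\right)^{2}\right)^{2}\right) = 23166 - \left(1 - \left(8^{2}\right)^{2}\right) = 23166 - \left(1 - 64^{2}\right) = 23166 + \left(-1 + 4096\right) = 23166 + 4095 = 27261$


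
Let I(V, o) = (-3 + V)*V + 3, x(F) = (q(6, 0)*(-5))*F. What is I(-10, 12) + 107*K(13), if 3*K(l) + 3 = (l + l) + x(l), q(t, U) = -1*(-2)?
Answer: -11050/3 ≈ -3683.3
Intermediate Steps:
q(t, U) = 2
x(F) = -10*F (x(F) = (2*(-5))*F = -10*F)
K(l) = -1 - 8*l/3 (K(l) = -1 + ((l + l) - 10*l)/3 = -1 + (2*l - 10*l)/3 = -1 + (-8*l)/3 = -1 - 8*l/3)
I(V, o) = 3 + V*(-3 + V) (I(V, o) = V*(-3 + V) + 3 = 3 + V*(-3 + V))
I(-10, 12) + 107*K(13) = (3 + (-10)² - 3*(-10)) + 107*(-1 - 8/3*13) = (3 + 100 + 30) + 107*(-1 - 104/3) = 133 + 107*(-107/3) = 133 - 11449/3 = -11050/3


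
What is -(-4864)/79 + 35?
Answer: 7629/79 ≈ 96.570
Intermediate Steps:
-(-4864)/79 + 35 = -128*(-38/79) + 35 = 4864/79 + 35 = 7629/79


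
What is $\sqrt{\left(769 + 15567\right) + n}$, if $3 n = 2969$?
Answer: $\frac{\sqrt{155931}}{3} \approx 131.63$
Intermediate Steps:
$n = \frac{2969}{3}$ ($n = \frac{1}{3} \cdot 2969 = \frac{2969}{3} \approx 989.67$)
$\sqrt{\left(769 + 15567\right) + n} = \sqrt{\left(769 + 15567\right) + \frac{2969}{3}} = \sqrt{16336 + \frac{2969}{3}} = \sqrt{\frac{51977}{3}} = \frac{\sqrt{155931}}{3}$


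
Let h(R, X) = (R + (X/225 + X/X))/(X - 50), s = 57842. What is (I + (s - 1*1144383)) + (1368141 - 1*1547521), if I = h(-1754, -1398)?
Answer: -137478888659/108600 ≈ -1.2659e+6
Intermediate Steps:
h(R, X) = (1 + R + X/225)/(-50 + X) (h(R, X) = (R + (X*(1/225) + 1))/(-50 + X) = (R + (X/225 + 1))/(-50 + X) = (R + (1 + X/225))/(-50 + X) = (1 + R + X/225)/(-50 + X))
I = 131941/108600 (I = (1 - 1754 + (1/225)*(-1398))/(-50 - 1398) = (1 - 1754 - 466/75)/(-1448) = -1/1448*(-131941/75) = 131941/108600 ≈ 1.2149)
(I + (s - 1*1144383)) + (1368141 - 1*1547521) = (131941/108600 + (57842 - 1*1144383)) + (1368141 - 1*1547521) = (131941/108600 + (57842 - 1144383)) + (1368141 - 1547521) = (131941/108600 - 1086541) - 179380 = -117998220659/108600 - 179380 = -137478888659/108600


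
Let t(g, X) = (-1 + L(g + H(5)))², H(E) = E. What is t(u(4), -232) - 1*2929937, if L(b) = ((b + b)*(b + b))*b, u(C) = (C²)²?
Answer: 5057815863402392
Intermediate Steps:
u(C) = C⁴
L(b) = 4*b³ (L(b) = ((2*b)*(2*b))*b = (4*b²)*b = 4*b³)
t(g, X) = (-1 + 4*(5 + g)³)² (t(g, X) = (-1 + 4*(g + 5)³)² = (-1 + 4*(5 + g)³)²)
t(u(4), -232) - 1*2929937 = (-1 + 4*(5 + 4⁴)³)² - 1*2929937 = (-1 + 4*(5 + 256)³)² - 2929937 = (-1 + 4*261³)² - 2929937 = (-1 + 4*17779581)² - 2929937 = (-1 + 71118324)² - 2929937 = 71118323² - 2929937 = 5057815866332329 - 2929937 = 5057815863402392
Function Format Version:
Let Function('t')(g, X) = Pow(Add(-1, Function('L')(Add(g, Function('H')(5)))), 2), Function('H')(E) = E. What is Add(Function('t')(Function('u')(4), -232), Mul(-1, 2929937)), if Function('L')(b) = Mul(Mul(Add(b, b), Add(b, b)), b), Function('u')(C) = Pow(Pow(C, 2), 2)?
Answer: 5057815863402392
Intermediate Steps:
Function('u')(C) = Pow(C, 4)
Function('L')(b) = Mul(4, Pow(b, 3)) (Function('L')(b) = Mul(Mul(Mul(2, b), Mul(2, b)), b) = Mul(Mul(4, Pow(b, 2)), b) = Mul(4, Pow(b, 3)))
Function('t')(g, X) = Pow(Add(-1, Mul(4, Pow(Add(5, g), 3))), 2) (Function('t')(g, X) = Pow(Add(-1, Mul(4, Pow(Add(g, 5), 3))), 2) = Pow(Add(-1, Mul(4, Pow(Add(5, g), 3))), 2))
Add(Function('t')(Function('u')(4), -232), Mul(-1, 2929937)) = Add(Pow(Add(-1, Mul(4, Pow(Add(5, Pow(4, 4)), 3))), 2), Mul(-1, 2929937)) = Add(Pow(Add(-1, Mul(4, Pow(Add(5, 256), 3))), 2), -2929937) = Add(Pow(Add(-1, Mul(4, Pow(261, 3))), 2), -2929937) = Add(Pow(Add(-1, Mul(4, 17779581)), 2), -2929937) = Add(Pow(Add(-1, 71118324), 2), -2929937) = Add(Pow(71118323, 2), -2929937) = Add(5057815866332329, -2929937) = 5057815863402392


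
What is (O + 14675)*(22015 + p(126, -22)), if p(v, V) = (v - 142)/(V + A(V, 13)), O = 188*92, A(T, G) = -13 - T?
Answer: 9150451881/13 ≈ 7.0388e+8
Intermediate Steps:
O = 17296
p(v, V) = 142/13 - v/13 (p(v, V) = (v - 142)/(V + (-13 - V)) = (-142 + v)/(-13) = (-142 + v)*(-1/13) = 142/13 - v/13)
(O + 14675)*(22015 + p(126, -22)) = (17296 + 14675)*(22015 + (142/13 - 1/13*126)) = 31971*(22015 + (142/13 - 126/13)) = 31971*(22015 + 16/13) = 31971*(286211/13) = 9150451881/13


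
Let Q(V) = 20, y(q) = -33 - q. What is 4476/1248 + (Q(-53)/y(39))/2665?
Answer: 137633/38376 ≈ 3.5864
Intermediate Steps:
4476/1248 + (Q(-53)/y(39))/2665 = 4476/1248 + (20/(-33 - 1*39))/2665 = 4476*(1/1248) + (20/(-33 - 39))*(1/2665) = 373/104 + (20/(-72))*(1/2665) = 373/104 + (20*(-1/72))*(1/2665) = 373/104 - 5/18*1/2665 = 373/104 - 1/9594 = 137633/38376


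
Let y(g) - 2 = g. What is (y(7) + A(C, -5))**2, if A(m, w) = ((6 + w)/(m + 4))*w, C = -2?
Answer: 169/4 ≈ 42.250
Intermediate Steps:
y(g) = 2 + g
A(m, w) = w*(6 + w)/(4 + m) (A(m, w) = ((6 + w)/(4 + m))*w = w*(6 + w)/(4 + m))
(y(7) + A(C, -5))**2 = ((2 + 7) - 5*(6 - 5)/(4 - 2))**2 = (9 - 5*1/2)**2 = (9 - 5*1/2*1)**2 = (9 - 5/2)**2 = (13/2)**2 = 169/4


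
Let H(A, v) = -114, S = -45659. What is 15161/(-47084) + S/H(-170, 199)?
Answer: 1074040001/2683788 ≈ 400.20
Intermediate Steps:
15161/(-47084) + S/H(-170, 199) = 15161/(-47084) - 45659/(-114) = 15161*(-1/47084) - 45659*(-1/114) = -15161/47084 + 45659/114 = 1074040001/2683788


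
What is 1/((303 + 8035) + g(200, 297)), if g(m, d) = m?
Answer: 1/8538 ≈ 0.00011712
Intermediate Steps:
1/((303 + 8035) + g(200, 297)) = 1/((303 + 8035) + 200) = 1/(8338 + 200) = 1/8538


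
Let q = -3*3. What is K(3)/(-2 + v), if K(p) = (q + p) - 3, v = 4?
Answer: -9/2 ≈ -4.5000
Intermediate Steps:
q = -9
K(p) = -12 + p (K(p) = (-9 + p) - 3 = -12 + p)
K(3)/(-2 + v) = (-12 + 3)/(-2 + 4) = -9/2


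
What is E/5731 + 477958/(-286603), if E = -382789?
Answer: -10222513915/149320163 ≈ -68.460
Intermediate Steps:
E/5731 + 477958/(-286603) = -382789/5731 + 477958/(-286603) = -382789*1/5731 + 477958*(-1/286603) = -34799/521 - 477958/286603 = -10222513915/149320163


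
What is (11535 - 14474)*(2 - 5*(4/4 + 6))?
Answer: 96987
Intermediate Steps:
(11535 - 14474)*(2 - 5*(4/4 + 6)) = -2939*(2 - 5*(4*(¼) + 6)) = -2939*(2 - 5*(1 + 6)) = -2939*(2 - 5*7) = -2939*(2 - 35) = -2939*(-33) = 96987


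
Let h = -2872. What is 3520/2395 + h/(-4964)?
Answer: 1217586/594439 ≈ 2.0483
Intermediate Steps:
3520/2395 + h/(-4964) = 3520/2395 - 2872/(-4964) = 3520*(1/2395) - 2872*(-1/4964) = 704/479 + 718/1241 = 1217586/594439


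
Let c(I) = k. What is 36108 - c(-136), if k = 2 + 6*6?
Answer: 36070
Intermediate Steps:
k = 38 (k = 2 + 36 = 38)
c(I) = 38
36108 - c(-136) = 36108 - 1*38 = 36108 - 38 = 36070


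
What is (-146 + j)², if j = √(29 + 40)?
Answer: (146 - √69)² ≈ 18959.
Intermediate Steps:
j = √69 ≈ 8.3066
(-146 + j)² = (-146 + √69)²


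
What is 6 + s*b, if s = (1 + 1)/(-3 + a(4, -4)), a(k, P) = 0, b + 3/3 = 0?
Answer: 20/3 ≈ 6.6667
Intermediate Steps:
b = -1 (b = -1 + 0 = -1)
s = -2/3 (s = (1 + 1)/(-3 + 0) = 2/(-3) = 2*(-1/3) = -2/3 ≈ -0.66667)
6 + s*b = 6 - 2/3*(-1) = 6 + 2/3 = 20/3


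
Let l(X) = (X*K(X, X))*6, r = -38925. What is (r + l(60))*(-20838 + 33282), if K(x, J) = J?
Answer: -215592300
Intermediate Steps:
l(X) = 6*X**2 (l(X) = (X*X)*6 = X**2*6 = 6*X**2)
(r + l(60))*(-20838 + 33282) = (-38925 + 6*60**2)*(-20838 + 33282) = (-38925 + 6*3600)*12444 = (-38925 + 21600)*12444 = -17325*12444 = -215592300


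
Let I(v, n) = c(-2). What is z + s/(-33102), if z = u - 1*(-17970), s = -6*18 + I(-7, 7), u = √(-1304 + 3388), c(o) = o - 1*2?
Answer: 297421526/16551 + 2*√521 ≈ 18016.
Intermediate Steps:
c(o) = -2 + o (c(o) = o - 2 = -2 + o)
I(v, n) = -4 (I(v, n) = -2 - 2 = -4)
u = 2*√521 (u = √2084 = 2*√521 ≈ 45.651)
s = -112 (s = -6*18 - 4 = -108 - 4 = -112)
z = 17970 + 2*√521 (z = 2*√521 - 1*(-17970) = 2*√521 + 17970 = 17970 + 2*√521 ≈ 18016.)
z + s/(-33102) = (17970 + 2*√521) - 112/(-33102) = (17970 + 2*√521) - 112*(-1/33102) = (17970 + 2*√521) + 56/16551 = 297421526/16551 + 2*√521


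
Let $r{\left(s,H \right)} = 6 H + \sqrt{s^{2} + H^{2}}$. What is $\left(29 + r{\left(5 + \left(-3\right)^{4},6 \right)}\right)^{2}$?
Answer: $11657 + 260 \sqrt{1858} \approx 22864.0$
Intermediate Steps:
$r{\left(s,H \right)} = \sqrt{H^{2} + s^{2}} + 6 H$ ($r{\left(s,H \right)} = 6 H + \sqrt{H^{2} + s^{2}} = \sqrt{H^{2} + s^{2}} + 6 H$)
$\left(29 + r{\left(5 + \left(-3\right)^{4},6 \right)}\right)^{2} = \left(29 + \left(\sqrt{6^{2} + \left(5 + \left(-3\right)^{4}\right)^{2}} + 6 \cdot 6\right)\right)^{2} = \left(29 + \left(\sqrt{36 + \left(5 + 81\right)^{2}} + 36\right)\right)^{2} = \left(29 + \left(\sqrt{36 + 86^{2}} + 36\right)\right)^{2} = \left(29 + \left(\sqrt{36 + 7396} + 36\right)\right)^{2} = \left(29 + \left(\sqrt{7432} + 36\right)\right)^{2} = \left(29 + \left(2 \sqrt{1858} + 36\right)\right)^{2} = \left(29 + \left(36 + 2 \sqrt{1858}\right)\right)^{2} = \left(65 + 2 \sqrt{1858}\right)^{2}$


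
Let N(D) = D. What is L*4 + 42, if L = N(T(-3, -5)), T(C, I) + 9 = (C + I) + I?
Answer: -46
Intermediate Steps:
T(C, I) = -9 + C + 2*I (T(C, I) = -9 + ((C + I) + I) = -9 + (C + 2*I) = -9 + C + 2*I)
L = -22 (L = -9 - 3 + 2*(-5) = -9 - 3 - 10 = -22)
L*4 + 42 = -22*4 + 42 = -88 + 42 = -46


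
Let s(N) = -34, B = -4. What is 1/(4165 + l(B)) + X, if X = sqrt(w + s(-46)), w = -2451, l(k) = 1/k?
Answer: 4/16659 + I*sqrt(2485) ≈ 0.00024011 + 49.85*I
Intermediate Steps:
X = I*sqrt(2485) (X = sqrt(-2451 - 34) = sqrt(-2485) = I*sqrt(2485) ≈ 49.85*I)
1/(4165 + l(B)) + X = 1/(4165 + 1/(-4)) + I*sqrt(2485) = 1/(4165 - 1/4) + I*sqrt(2485) = 1/(16659/4) + I*sqrt(2485) = 4/16659 + I*sqrt(2485)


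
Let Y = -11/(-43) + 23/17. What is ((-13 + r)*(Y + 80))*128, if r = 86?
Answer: 557425664/731 ≈ 7.6255e+5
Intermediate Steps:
Y = 1176/731 (Y = -11*(-1/43) + 23*(1/17) = 11/43 + 23/17 = 1176/731 ≈ 1.6088)
((-13 + r)*(Y + 80))*128 = ((-13 + 86)*(1176/731 + 80))*128 = (73*(59656/731))*128 = (4354888/731)*128 = 557425664/731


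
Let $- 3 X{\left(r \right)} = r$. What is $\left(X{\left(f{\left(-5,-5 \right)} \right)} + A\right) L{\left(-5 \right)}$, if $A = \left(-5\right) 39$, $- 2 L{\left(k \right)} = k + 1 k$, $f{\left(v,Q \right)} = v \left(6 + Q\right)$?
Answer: $- \frac{2900}{3} \approx -966.67$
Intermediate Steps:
$L{\left(k \right)} = - k$ ($L{\left(k \right)} = - \frac{k + 1 k}{2} = - \frac{k + k}{2} = - \frac{2 k}{2} = - k$)
$A = -195$
$X{\left(r \right)} = - \frac{r}{3}$
$\left(X{\left(f{\left(-5,-5 \right)} \right)} + A\right) L{\left(-5 \right)} = \left(- \frac{\left(-5\right) \left(6 - 5\right)}{3} - 195\right) \left(\left(-1\right) \left(-5\right)\right) = \left(- \frac{\left(-5\right) 1}{3} - 195\right) 5 = \left(\left(- \frac{1}{3}\right) \left(-5\right) - 195\right) 5 = \left(\frac{5}{3} - 195\right) 5 = \left(- \frac{580}{3}\right) 5 = - \frac{2900}{3}$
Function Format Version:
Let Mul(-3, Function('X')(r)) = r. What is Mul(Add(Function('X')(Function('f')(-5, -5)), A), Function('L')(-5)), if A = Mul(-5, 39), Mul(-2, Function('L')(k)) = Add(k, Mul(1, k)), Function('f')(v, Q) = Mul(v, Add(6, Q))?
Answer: Rational(-2900, 3) ≈ -966.67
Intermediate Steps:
Function('L')(k) = Mul(-1, k) (Function('L')(k) = Mul(Rational(-1, 2), Add(k, Mul(1, k))) = Mul(Rational(-1, 2), Add(k, k)) = Mul(Rational(-1, 2), Mul(2, k)) = Mul(-1, k))
A = -195
Function('X')(r) = Mul(Rational(-1, 3), r)
Mul(Add(Function('X')(Function('f')(-5, -5)), A), Function('L')(-5)) = Mul(Add(Mul(Rational(-1, 3), Mul(-5, Add(6, -5))), -195), Mul(-1, -5)) = Mul(Add(Mul(Rational(-1, 3), Mul(-5, 1)), -195), 5) = Mul(Add(Mul(Rational(-1, 3), -5), -195), 5) = Mul(Add(Rational(5, 3), -195), 5) = Mul(Rational(-580, 3), 5) = Rational(-2900, 3)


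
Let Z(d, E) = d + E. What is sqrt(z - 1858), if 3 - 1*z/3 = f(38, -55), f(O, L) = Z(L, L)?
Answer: 7*I*sqrt(31) ≈ 38.974*I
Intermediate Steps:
Z(d, E) = E + d
f(O, L) = 2*L (f(O, L) = L + L = 2*L)
z = 339 (z = 9 - 6*(-55) = 9 - 3*(-110) = 9 + 330 = 339)
sqrt(z - 1858) = sqrt(339 - 1858) = sqrt(-1519) = 7*I*sqrt(31)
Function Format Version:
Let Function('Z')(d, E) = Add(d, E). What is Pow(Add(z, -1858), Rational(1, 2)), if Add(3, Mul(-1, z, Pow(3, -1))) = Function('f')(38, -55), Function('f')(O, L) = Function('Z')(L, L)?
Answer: Mul(7, I, Pow(31, Rational(1, 2))) ≈ Mul(38.974, I)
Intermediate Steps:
Function('Z')(d, E) = Add(E, d)
Function('f')(O, L) = Mul(2, L) (Function('f')(O, L) = Add(L, L) = Mul(2, L))
z = 339 (z = Add(9, Mul(-3, Mul(2, -55))) = Add(9, Mul(-3, -110)) = Add(9, 330) = 339)
Pow(Add(z, -1858), Rational(1, 2)) = Pow(Add(339, -1858), Rational(1, 2)) = Pow(-1519, Rational(1, 2)) = Mul(7, I, Pow(31, Rational(1, 2)))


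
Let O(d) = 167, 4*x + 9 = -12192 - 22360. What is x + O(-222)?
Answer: -33893/4 ≈ -8473.3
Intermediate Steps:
x = -34561/4 (x = -9/4 + (-12192 - 22360)/4 = -9/4 + (1/4)*(-34552) = -9/4 - 8638 = -34561/4 ≈ -8640.3)
x + O(-222) = -34561/4 + 167 = -33893/4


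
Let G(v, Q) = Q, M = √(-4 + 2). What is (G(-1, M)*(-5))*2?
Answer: -10*I*√2 ≈ -14.142*I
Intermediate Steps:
M = I*√2 (M = √(-2) = I*√2 ≈ 1.4142*I)
(G(-1, M)*(-5))*2 = ((I*√2)*(-5))*2 = -5*I*√2*2 = -10*I*√2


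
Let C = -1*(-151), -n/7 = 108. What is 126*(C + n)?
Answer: -76230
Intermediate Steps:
n = -756 (n = -7*108 = -756)
C = 151
126*(C + n) = 126*(151 - 756) = 126*(-605) = -76230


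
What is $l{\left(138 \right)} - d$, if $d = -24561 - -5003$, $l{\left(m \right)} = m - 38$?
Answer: $19658$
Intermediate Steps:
$l{\left(m \right)} = -38 + m$
$d = -19558$ ($d = -24561 + 5003 = -19558$)
$l{\left(138 \right)} - d = \left(-38 + 138\right) - -19558 = 100 + 19558 = 19658$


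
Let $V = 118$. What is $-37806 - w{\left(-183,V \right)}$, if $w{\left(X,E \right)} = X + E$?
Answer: $-37741$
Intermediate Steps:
$w{\left(X,E \right)} = E + X$
$-37806 - w{\left(-183,V \right)} = -37806 - \left(118 - 183\right) = -37806 - -65 = -37806 + 65 = -37741$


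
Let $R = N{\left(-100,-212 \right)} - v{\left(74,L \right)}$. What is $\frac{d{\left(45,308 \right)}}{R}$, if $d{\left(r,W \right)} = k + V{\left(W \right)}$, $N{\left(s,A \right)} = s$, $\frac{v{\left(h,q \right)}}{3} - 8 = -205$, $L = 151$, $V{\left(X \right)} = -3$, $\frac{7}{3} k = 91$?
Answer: $\frac{36}{491} \approx 0.07332$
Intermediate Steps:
$k = 39$ ($k = \frac{3}{7} \cdot 91 = 39$)
$v{\left(h,q \right)} = -591$ ($v{\left(h,q \right)} = 24 + 3 \left(-205\right) = 24 - 615 = -591$)
$R = 491$ ($R = -100 - -591 = -100 + 591 = 491$)
$d{\left(r,W \right)} = 36$ ($d{\left(r,W \right)} = 39 - 3 = 36$)
$\frac{d{\left(45,308 \right)}}{R} = \frac{36}{491}$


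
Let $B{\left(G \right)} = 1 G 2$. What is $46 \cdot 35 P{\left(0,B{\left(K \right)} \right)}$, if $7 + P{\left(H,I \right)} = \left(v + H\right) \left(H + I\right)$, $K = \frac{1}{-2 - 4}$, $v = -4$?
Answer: $- \frac{27370}{3} \approx -9123.3$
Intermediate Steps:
$K = - \frac{1}{6}$ ($K = \frac{1}{-6} = - \frac{1}{6} \approx -0.16667$)
$B{\left(G \right)} = 2 G$ ($B{\left(G \right)} = G 2 = 2 G$)
$P{\left(H,I \right)} = -7 + \left(-4 + H\right) \left(H + I\right)$
$46 \cdot 35 P{\left(0,B{\left(K \right)} \right)} = 46 \cdot 35 \left(-7 + 0^{2} - 0 - 4 \cdot 2 \left(- \frac{1}{6}\right) + 0 \cdot 2 \left(- \frac{1}{6}\right)\right) = 1610 \left(-7 + 0 + 0 - - \frac{4}{3} + 0 \left(- \frac{1}{3}\right)\right) = 1610 \left(-7 + 0 + 0 + \frac{4}{3} + 0\right) = 1610 \left(- \frac{17}{3}\right) = - \frac{27370}{3}$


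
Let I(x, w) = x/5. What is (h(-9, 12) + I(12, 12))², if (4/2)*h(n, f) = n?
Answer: 441/100 ≈ 4.4100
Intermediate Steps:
h(n, f) = n/2
I(x, w) = x/5 (I(x, w) = x*(⅕) = x/5)
(h(-9, 12) + I(12, 12))² = ((½)*(-9) + (⅕)*12)² = (-9/2 + 12/5)² = (-21/10)² = 441/100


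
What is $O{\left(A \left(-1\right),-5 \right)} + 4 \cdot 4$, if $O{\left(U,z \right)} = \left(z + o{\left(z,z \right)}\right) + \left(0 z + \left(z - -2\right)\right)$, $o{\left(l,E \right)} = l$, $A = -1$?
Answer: $3$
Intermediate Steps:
$O{\left(U,z \right)} = 2 + 3 z$ ($O{\left(U,z \right)} = \left(z + z\right) + \left(0 z + \left(z - -2\right)\right) = 2 z + \left(0 + \left(z + 2\right)\right) = 2 z + \left(0 + \left(2 + z\right)\right) = 2 z + \left(2 + z\right) = 2 + 3 z$)
$O{\left(A \left(-1\right),-5 \right)} + 4 \cdot 4 = \left(2 + 3 \left(-5\right)\right) + 4 \cdot 4 = \left(2 - 15\right) + 16 = -13 + 16 = 3$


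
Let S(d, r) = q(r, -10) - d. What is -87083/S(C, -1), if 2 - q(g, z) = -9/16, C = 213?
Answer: 1393328/3367 ≈ 413.82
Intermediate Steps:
q(g, z) = 41/16 (q(g, z) = 2 - (-9)/16 = 2 - 1*(-9/16) = 2 + 9/16 = 41/16)
S(d, r) = 41/16 - d
-87083/S(C, -1) = -87083/(41/16 - 1*213) = -87083/(41/16 - 213) = -87083/(-3367/16) = -87083*(-16/3367) = 1393328/3367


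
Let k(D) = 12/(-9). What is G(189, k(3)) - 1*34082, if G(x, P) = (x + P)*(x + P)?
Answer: 10231/9 ≈ 1136.8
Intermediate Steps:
k(D) = -4/3 (k(D) = 12*(-⅑) = -4/3)
G(x, P) = (P + x)² (G(x, P) = (P + x)*(P + x) = (P + x)²)
G(189, k(3)) - 1*34082 = (-4/3 + 189)² - 1*34082 = (563/3)² - 34082 = 316969/9 - 34082 = 10231/9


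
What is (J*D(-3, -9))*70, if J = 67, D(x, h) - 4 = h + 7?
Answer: 9380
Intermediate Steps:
D(x, h) = 11 + h (D(x, h) = 4 + (h + 7) = 4 + (7 + h) = 11 + h)
(J*D(-3, -9))*70 = (67*(11 - 9))*70 = (67*2)*70 = 134*70 = 9380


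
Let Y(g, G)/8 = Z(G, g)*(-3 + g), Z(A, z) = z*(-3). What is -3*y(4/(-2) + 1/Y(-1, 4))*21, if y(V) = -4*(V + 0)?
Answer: -4053/8 ≈ -506.63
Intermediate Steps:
Z(A, z) = -3*z
Y(g, G) = -24*g*(-3 + g) (Y(g, G) = 8*((-3*g)*(-3 + g)) = 8*(-3*g*(-3 + g)) = -24*g*(-3 + g))
y(V) = -4*V
-3*y(4/(-2) + 1/Y(-1, 4))*21 = -(-12)*(4/(-2) + 1/(24*(-1)*(3 - 1*(-1))))*21 = -(-12)*(4*(-½) + 1/(24*(-1)*(3 + 1)))*21 = -(-12)*(-2 + 1/(24*(-1)*4))*21 = -(-12)*(-2 + 1/(-96))*21 = -(-12)*(-2 + 1*(-1/96))*21 = -(-12)*(-2 - 1/96)*21 = -(-12)*(-193)/96*21 = -3*193/24*21 = -193/8*21 = -4053/8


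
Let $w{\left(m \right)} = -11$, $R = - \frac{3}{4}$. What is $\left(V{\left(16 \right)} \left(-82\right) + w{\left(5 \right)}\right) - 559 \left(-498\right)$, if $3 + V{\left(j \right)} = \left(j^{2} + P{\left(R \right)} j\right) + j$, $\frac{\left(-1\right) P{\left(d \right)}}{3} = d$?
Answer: $253361$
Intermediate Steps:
$R = - \frac{3}{4}$ ($R = \left(-3\right) \frac{1}{4} = - \frac{3}{4} \approx -0.75$)
$P{\left(d \right)} = - 3 d$
$V{\left(j \right)} = -3 + j^{2} + \frac{13 j}{4}$ ($V{\left(j \right)} = -3 + \left(\left(j^{2} + \left(-3\right) \left(- \frac{3}{4}\right) j\right) + j\right) = -3 + \left(\left(j^{2} + \frac{9 j}{4}\right) + j\right) = -3 + \left(j^{2} + \frac{13 j}{4}\right) = -3 + j^{2} + \frac{13 j}{4}$)
$\left(V{\left(16 \right)} \left(-82\right) + w{\left(5 \right)}\right) - 559 \left(-498\right) = \left(\left(-3 + 16^{2} + \frac{13}{4} \cdot 16\right) \left(-82\right) - 11\right) - 559 \left(-498\right) = \left(\left(-3 + 256 + 52\right) \left(-82\right) - 11\right) - -278382 = \left(305 \left(-82\right) - 11\right) + 278382 = \left(-25010 - 11\right) + 278382 = -25021 + 278382 = 253361$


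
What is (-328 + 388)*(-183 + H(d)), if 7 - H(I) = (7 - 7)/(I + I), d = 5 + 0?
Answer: -10560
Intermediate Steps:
d = 5
H(I) = 7 (H(I) = 7 - (7 - 7)/(I + I) = 7 - 0/(2*I) = 7 - 0*1/(2*I) = 7 - 1*0 = 7 + 0 = 7)
(-328 + 388)*(-183 + H(d)) = (-328 + 388)*(-183 + 7) = 60*(-176) = -10560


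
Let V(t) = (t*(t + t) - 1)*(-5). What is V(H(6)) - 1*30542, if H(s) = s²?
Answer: -43497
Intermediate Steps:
V(t) = 5 - 10*t² (V(t) = (t*(2*t) - 1)*(-5) = (2*t² - 1)*(-5) = (-1 + 2*t²)*(-5) = 5 - 10*t²)
V(H(6)) - 1*30542 = (5 - 10*(6²)²) - 1*30542 = (5 - 10*36²) - 30542 = (5 - 10*1296) - 30542 = (5 - 12960) - 30542 = -12955 - 30542 = -43497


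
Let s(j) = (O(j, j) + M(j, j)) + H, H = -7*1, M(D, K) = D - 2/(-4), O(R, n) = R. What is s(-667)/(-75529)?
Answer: 2681/151058 ≈ 0.017748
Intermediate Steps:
M(D, K) = 1/2 + D (M(D, K) = D - 2*(-1/4) = D + 1/2 = 1/2 + D)
H = -7
s(j) = -13/2 + 2*j (s(j) = (j + (1/2 + j)) - 7 = (1/2 + 2*j) - 7 = -13/2 + 2*j)
s(-667)/(-75529) = (-13/2 + 2*(-667))/(-75529) = (-13/2 - 1334)*(-1/75529) = -2681/2*(-1/75529) = 2681/151058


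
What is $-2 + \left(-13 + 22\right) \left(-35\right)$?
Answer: $-317$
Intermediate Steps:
$-2 + \left(-13 + 22\right) \left(-35\right) = -2 + 9 \left(-35\right) = -2 - 315 = -317$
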